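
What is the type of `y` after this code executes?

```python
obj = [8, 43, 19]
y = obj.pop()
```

list.pop() returns the popped element (int here)

int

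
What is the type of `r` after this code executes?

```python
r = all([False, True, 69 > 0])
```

all() returns bool

bool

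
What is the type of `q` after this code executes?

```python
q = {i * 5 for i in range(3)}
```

A set comprehension {expr for x in iterable} produces a set

set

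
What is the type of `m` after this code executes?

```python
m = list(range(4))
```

list(range(...)) returns list

list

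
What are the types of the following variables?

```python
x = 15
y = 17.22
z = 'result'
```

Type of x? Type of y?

x is int; y is float

int, float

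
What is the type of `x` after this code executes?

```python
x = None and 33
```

'and' returns first falsy value (None)

NoneType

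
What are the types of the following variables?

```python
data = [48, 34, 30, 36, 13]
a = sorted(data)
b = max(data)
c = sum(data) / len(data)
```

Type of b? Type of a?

max of ints returns int; sorted() returns list

int, list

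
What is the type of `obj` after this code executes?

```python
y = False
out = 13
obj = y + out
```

bool + int returns int (False is 0, so 0 + 13 = 13)

int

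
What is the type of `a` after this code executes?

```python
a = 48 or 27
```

'or' returns the first truthy value (48, which is int)

int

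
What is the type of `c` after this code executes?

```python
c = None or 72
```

'or' with None returns the other value (72, int)

int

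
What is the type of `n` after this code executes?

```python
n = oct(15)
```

oct() returns str representation

str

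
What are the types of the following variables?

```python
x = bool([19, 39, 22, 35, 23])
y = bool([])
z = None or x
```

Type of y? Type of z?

bool() returns bool; None or <bool> returns the bool

bool, bool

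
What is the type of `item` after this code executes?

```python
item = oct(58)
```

oct() returns str representation

str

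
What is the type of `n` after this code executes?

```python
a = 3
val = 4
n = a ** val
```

int ** positive int returns int (3 ** 4 = 81)

int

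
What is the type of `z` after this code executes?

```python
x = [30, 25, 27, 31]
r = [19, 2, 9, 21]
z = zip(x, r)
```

zip() returns a zip iterator object

zip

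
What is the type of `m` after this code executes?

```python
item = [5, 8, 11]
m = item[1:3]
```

Slicing a list always returns a list

list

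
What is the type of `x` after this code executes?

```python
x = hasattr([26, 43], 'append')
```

hasattr() returns bool

bool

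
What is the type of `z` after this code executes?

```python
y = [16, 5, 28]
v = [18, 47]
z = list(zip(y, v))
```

list(zip(...)) returns a list of tuples

list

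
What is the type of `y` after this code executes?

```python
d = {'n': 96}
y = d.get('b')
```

dict.get() returns None when key 'b' is not found and no default given

NoneType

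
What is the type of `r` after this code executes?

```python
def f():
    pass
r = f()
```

A function with no return statement returns None

NoneType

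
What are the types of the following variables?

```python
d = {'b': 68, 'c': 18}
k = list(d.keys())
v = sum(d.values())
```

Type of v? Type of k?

sum of int values returns int; list(...) returns list

int, list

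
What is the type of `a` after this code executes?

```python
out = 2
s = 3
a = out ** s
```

int ** positive int returns int (2 ** 3 = 8)

int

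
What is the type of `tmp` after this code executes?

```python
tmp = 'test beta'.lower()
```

str.lower() returns str

str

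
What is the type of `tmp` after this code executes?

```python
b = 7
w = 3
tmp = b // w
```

int // int returns int (7 // 3 = 2)

int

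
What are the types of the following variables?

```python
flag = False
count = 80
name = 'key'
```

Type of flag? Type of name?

flag is bool; name is str

bool, str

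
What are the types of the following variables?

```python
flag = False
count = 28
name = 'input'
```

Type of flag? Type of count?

flag is bool; count is int

bool, int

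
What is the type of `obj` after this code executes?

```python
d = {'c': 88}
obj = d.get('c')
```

dict.get() returns the value (int) when key is found

int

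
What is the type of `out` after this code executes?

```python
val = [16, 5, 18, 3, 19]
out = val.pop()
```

list.pop() returns the popped element (int here)

int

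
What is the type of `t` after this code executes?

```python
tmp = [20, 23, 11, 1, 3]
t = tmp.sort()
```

list.sort() returns None (sorts in place)

NoneType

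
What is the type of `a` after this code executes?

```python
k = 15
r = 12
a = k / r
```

int / int always returns float in Python 3 (15 / 12 = 1.25)

float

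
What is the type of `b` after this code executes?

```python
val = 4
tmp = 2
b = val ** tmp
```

int ** positive int returns int (4 ** 2 = 16)

int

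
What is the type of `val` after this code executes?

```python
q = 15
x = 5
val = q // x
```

int // int returns int (15 // 5 = 3)

int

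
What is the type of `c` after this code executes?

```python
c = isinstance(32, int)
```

isinstance() returns bool

bool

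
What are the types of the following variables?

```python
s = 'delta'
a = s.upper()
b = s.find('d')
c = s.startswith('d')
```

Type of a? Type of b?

str.upper() returns str; str.find() returns int

str, int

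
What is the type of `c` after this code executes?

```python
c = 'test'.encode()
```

str.encode() returns bytes

bytes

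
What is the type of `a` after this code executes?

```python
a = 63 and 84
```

'and' returns the last value when all truthy (84, which is int)

int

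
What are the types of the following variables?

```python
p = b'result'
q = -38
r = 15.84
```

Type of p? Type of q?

p is bytes; q is int

bytes, int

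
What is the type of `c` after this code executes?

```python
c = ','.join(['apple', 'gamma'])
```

str.join() returns str

str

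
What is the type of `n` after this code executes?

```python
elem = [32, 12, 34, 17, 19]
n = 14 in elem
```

'in' operator returns bool

bool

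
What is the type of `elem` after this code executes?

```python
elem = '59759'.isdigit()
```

str.isdigit() returns bool

bool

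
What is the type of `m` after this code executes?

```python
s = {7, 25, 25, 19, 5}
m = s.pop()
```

Popping from a set of ints returns int

int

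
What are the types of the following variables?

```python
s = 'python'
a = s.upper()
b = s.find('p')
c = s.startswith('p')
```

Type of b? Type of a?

str.find() returns int; str.upper() returns str

int, str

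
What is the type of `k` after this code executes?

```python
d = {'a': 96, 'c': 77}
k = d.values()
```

.values() returns a dict_values view object

dict_values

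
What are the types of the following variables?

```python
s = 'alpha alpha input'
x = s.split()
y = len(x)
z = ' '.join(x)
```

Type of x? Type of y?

str.split() returns list; len() returns int

list, int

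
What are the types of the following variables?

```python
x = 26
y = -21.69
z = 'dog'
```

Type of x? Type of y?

x is int; y is float

int, float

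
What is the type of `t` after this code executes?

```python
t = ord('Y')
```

ord() returns int (Unicode code point)

int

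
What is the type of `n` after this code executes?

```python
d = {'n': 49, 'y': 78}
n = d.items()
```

dict.items() returns a dict_items view

dict_items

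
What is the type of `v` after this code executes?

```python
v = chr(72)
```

chr() returns str (single character)

str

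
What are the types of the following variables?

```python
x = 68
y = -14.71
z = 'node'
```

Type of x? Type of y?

x is int; y is float

int, float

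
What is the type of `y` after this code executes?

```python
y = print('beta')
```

print() returns None

NoneType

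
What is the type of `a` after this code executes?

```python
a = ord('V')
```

ord() returns int (Unicode code point)

int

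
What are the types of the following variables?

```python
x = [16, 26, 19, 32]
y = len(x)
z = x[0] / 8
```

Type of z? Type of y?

int / int returns float; len() returns int

float, int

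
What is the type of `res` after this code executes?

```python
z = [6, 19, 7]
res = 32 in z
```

'in' operator returns bool

bool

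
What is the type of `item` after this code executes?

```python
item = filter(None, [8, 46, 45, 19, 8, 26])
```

filter() returns a filter iterator object

filter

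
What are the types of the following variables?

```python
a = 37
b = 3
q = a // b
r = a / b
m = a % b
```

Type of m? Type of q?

int % int returns int; int // int returns int

int, int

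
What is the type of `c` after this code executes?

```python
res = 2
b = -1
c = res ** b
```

int ** negative int returns float

float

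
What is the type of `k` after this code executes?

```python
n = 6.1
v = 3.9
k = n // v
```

float // float returns float (floor division preserves float type)

float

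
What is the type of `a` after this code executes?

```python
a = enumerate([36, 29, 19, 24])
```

enumerate() returns an enumerate iterator object

enumerate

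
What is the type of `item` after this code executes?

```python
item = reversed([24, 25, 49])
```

reversed() on a list returns a list_reverseiterator

list_reverseiterator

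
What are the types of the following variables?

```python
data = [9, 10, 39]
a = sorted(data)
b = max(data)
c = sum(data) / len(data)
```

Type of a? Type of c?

sorted() returns list; int / int returns float

list, float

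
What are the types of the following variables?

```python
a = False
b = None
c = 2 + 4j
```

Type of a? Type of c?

a is bool; c is complex

bool, complex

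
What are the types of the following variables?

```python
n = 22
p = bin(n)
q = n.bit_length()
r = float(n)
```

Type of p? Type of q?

bin() returns str; int.bit_length() returns int

str, int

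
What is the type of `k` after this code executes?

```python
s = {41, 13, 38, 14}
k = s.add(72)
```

set.add() returns None (mutates in place)

NoneType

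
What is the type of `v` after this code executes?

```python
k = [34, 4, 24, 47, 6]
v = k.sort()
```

list.sort() returns None (sorts in place)

NoneType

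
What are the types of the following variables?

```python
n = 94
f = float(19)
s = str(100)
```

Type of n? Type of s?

n is int; s is str

int, str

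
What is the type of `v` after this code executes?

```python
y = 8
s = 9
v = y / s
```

int / int always returns float in Python 3 (8 / 9 = 0.888889)

float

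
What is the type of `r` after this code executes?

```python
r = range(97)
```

range() returns a range object

range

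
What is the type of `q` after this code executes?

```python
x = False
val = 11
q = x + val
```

bool + int returns int (False is 0, so 0 + 11 = 11)

int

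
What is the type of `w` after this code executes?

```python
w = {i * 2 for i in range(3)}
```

A set comprehension {expr for x in iterable} produces a set

set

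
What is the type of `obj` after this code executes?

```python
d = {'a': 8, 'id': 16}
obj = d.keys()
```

.keys() returns a dict_keys view object

dict_keys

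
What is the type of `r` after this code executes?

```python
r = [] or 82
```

'or' returns first truthy value (82, which is int)

int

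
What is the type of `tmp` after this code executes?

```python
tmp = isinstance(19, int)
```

isinstance() returns bool

bool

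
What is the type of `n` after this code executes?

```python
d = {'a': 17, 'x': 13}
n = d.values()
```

.values() returns a dict_values view object

dict_values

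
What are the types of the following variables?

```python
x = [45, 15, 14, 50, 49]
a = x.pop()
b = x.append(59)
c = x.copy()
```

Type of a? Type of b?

list.pop() returns the element (int); list.append() returns None

int, NoneType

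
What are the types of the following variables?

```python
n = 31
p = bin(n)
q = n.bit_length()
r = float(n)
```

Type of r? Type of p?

float() returns float; bin() returns str

float, str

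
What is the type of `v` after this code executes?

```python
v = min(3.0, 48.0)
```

min() of floats returns float

float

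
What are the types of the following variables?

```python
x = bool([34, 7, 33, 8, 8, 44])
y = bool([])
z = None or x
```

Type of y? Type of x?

bool() returns bool; bool() returns bool

bool, bool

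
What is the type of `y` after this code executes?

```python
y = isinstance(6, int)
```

isinstance() returns bool

bool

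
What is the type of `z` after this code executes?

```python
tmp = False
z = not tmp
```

'not' always returns bool

bool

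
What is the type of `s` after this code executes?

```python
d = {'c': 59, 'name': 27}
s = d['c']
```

Accessing dict[str, int] with key 'c' returns int value 59

int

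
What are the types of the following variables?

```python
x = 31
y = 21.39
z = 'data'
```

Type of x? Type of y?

x is int; y is float

int, float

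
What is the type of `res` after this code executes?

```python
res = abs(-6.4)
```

abs() of float returns float

float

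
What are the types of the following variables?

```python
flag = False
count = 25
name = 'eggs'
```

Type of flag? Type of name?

flag is bool; name is str

bool, str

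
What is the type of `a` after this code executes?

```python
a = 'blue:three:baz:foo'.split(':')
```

str.split() returns list

list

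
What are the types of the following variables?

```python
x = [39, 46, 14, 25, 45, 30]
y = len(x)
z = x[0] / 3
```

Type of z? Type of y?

int / int returns float; len() returns int

float, int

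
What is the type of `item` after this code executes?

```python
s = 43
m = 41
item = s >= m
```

Comparison operators return bool

bool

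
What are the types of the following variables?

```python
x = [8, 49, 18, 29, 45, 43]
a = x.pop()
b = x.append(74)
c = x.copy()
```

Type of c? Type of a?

list.copy() returns list; list.pop() returns the element (int)

list, int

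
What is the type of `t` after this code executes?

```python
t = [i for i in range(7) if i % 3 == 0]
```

A list comprehension [...] produces a list

list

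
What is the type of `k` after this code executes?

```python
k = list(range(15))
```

list(range(...)) returns list

list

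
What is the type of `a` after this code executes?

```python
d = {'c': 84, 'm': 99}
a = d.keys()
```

.keys() returns a dict_keys view object

dict_keys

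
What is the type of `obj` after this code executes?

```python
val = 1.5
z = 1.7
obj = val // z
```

float // float returns float (floor division preserves float type)

float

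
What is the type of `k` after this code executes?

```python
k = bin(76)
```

bin() returns str representation

str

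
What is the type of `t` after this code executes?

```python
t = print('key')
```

print() returns None

NoneType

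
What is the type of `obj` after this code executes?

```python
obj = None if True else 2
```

Ternary: condition is True, if branch (None) taken → NoneType

NoneType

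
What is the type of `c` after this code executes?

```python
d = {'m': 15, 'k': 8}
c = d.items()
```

dict.items() returns a dict_items view

dict_items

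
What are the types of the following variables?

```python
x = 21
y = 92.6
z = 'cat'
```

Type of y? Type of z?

y is float; z is str

float, str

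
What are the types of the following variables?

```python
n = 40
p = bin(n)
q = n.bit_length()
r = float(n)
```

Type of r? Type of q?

float() returns float; int.bit_length() returns int

float, int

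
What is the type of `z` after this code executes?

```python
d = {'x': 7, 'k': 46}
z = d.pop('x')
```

dict.pop() returns the value (int)

int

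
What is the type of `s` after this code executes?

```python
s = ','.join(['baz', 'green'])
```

str.join() returns str

str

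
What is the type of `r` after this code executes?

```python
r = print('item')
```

print() returns None

NoneType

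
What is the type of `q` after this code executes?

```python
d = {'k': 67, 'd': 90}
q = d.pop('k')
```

dict.pop() returns the value (int)

int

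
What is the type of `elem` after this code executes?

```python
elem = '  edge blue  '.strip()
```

str.strip() returns str

str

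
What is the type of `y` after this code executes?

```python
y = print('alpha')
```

print() returns None

NoneType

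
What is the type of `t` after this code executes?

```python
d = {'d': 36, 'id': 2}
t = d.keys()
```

.keys() returns a dict_keys view object

dict_keys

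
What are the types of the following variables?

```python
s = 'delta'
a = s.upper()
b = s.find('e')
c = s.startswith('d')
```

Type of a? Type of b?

str.upper() returns str; str.find() returns int

str, int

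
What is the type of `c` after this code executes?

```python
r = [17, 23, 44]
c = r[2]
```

Indexing a list of ints returns int (r[2] = 44)

int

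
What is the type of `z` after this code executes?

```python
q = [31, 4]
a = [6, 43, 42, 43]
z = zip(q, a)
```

zip() returns a zip iterator object

zip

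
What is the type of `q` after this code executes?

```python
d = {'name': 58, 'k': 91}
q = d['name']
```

Accessing dict[str, int] with key 'name' returns int value 58

int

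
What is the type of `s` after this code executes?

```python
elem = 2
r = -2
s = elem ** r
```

int ** negative int returns float

float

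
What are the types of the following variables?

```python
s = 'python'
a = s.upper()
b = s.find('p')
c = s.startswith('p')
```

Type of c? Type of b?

str.startswith() returns bool; str.find() returns int

bool, int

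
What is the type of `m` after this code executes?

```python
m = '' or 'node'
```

'or' returns first truthy value ('node', which is str)

str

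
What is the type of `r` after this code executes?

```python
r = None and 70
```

'and' returns first falsy value (None)

NoneType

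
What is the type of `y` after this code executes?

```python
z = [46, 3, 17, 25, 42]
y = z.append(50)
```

list.append() returns None (mutates in place)

NoneType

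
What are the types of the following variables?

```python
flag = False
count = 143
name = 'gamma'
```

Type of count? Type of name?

count is int; name is str

int, str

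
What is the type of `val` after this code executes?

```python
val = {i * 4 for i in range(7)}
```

A set comprehension {expr for x in iterable} produces a set

set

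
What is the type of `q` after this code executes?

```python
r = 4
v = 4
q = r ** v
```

int ** positive int returns int (4 ** 4 = 256)

int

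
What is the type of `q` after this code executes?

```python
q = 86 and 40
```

'and' returns the last value when all truthy (40, which is int)

int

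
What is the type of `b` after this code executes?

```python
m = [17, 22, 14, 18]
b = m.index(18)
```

list.index() returns int

int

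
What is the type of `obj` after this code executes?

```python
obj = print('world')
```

print() returns None

NoneType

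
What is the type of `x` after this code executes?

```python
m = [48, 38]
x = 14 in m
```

'in' operator returns bool

bool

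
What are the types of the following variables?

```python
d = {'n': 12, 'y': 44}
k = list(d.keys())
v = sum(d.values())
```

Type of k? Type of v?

list(...) returns list; sum of int values returns int

list, int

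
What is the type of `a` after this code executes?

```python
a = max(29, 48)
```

max() of ints returns int

int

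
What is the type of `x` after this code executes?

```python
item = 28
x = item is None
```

'is' comparison returns bool

bool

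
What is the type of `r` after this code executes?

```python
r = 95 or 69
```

'or' returns the first truthy value (95, which is int)

int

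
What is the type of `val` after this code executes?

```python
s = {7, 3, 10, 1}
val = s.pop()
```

Popping from a set of ints returns int

int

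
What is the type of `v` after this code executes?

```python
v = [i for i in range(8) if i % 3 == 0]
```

A list comprehension [...] produces a list

list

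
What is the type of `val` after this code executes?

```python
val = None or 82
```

'or' with None returns the other value (82, int)

int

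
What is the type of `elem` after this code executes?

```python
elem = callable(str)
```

callable() returns bool

bool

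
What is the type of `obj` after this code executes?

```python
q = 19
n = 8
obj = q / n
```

int / int always returns float in Python 3 (19 / 8 = 2.375)

float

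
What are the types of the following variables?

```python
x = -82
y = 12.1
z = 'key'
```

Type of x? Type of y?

x is int; y is float

int, float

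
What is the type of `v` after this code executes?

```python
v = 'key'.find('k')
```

str.find() returns int (index, or -1)

int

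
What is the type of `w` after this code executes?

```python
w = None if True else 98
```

Ternary: condition is True, if branch (None) taken → NoneType

NoneType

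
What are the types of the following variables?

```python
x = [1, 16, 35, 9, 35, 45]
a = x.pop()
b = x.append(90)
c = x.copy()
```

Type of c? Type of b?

list.copy() returns list; list.append() returns None

list, NoneType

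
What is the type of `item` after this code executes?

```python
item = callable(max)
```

callable() returns bool

bool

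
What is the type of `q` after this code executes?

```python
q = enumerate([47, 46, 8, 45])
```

enumerate() returns an enumerate iterator object

enumerate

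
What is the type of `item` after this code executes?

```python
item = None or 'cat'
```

'or' with None returns the other value ('cat', str)

str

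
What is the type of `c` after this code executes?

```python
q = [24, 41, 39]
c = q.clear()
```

list.clear() returns None

NoneType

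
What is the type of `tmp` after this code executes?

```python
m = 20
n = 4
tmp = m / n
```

int / int always returns float in Python 3 (20 / 4 = 5)

float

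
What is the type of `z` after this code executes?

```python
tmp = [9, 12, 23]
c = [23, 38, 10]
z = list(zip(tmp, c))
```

list(zip(...)) returns a list of tuples

list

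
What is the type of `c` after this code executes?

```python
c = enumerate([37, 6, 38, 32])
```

enumerate() returns an enumerate iterator object

enumerate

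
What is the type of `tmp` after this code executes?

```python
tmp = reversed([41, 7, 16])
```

reversed() on a list returns a list_reverseiterator

list_reverseiterator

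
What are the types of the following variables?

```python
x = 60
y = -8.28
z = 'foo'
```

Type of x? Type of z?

x is int; z is str

int, str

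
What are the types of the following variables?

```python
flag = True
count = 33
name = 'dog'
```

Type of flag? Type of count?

flag is bool; count is int

bool, int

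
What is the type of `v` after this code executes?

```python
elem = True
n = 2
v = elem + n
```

bool + int returns int (True is 1, so 1 + 2 = 3)

int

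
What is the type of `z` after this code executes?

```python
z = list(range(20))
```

list(range(...)) returns list

list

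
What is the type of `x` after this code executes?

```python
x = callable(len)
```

callable() returns bool

bool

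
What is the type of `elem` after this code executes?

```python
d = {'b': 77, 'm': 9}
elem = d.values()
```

.values() returns a dict_values view object

dict_values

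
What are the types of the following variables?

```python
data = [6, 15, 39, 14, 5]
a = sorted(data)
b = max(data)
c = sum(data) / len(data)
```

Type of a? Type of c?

sorted() returns list; int / int returns float

list, float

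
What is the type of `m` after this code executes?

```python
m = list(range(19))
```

list(range(...)) returns list

list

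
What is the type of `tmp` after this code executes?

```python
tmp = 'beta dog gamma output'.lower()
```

str.lower() returns str

str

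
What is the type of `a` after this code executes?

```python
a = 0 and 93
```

'and' returns the first falsy value (0, which is int)

int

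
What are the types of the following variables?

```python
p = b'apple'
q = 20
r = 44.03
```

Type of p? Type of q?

p is bytes; q is int

bytes, int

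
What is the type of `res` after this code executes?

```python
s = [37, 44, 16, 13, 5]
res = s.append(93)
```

list.append() returns None (mutates in place)

NoneType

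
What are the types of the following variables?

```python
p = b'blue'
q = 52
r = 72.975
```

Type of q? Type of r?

q is int; r is float

int, float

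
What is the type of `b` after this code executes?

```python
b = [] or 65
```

'or' returns first truthy value (65, which is int)

int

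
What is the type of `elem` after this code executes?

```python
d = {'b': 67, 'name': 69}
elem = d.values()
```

.values() returns a dict_values view object

dict_values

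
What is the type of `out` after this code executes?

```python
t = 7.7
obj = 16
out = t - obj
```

float - int returns float (7.7 - 16 = -8.3)

float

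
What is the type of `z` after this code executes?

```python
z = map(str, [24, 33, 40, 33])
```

map() returns a map iterator object

map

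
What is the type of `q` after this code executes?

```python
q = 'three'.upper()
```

str.upper() returns str

str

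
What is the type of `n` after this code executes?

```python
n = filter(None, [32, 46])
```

filter() returns a filter iterator object

filter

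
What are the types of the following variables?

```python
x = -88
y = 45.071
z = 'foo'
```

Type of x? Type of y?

x is int; y is float

int, float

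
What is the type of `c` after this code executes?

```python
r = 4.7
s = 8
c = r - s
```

float - int returns float (4.7 - 8 = -3.3)

float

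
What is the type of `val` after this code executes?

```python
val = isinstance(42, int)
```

isinstance() returns bool

bool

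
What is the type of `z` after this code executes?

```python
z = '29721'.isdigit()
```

str.isdigit() returns bool

bool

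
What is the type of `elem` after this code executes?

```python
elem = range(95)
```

range() returns a range object

range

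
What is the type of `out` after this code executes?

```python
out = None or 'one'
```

'or' with None returns the other value ('one', str)

str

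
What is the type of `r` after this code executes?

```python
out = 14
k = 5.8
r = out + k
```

int + float returns float (14 + 5.8 = 19.8)

float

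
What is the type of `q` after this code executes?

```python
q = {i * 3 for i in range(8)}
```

A set comprehension {expr for x in iterable} produces a set

set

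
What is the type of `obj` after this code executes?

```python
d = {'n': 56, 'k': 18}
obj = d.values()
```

.values() returns a dict_values view object

dict_values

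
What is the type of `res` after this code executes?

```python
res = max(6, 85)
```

max() of ints returns int

int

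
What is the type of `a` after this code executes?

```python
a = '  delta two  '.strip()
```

str.strip() returns str

str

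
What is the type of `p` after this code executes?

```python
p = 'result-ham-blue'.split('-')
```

str.split() returns list

list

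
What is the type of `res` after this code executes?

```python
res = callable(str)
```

callable() returns bool

bool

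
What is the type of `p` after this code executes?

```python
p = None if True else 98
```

Ternary: condition is True, if branch (None) taken → NoneType

NoneType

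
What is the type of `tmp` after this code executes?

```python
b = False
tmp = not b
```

'not' always returns bool

bool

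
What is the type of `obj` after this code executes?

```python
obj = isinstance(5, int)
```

isinstance() returns bool

bool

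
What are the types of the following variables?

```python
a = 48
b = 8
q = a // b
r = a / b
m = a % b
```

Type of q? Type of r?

int // int returns int; int / int returns float

int, float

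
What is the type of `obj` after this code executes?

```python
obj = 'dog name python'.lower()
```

str.lower() returns str

str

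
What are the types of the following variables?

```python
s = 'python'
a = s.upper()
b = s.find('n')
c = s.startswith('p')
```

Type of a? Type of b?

str.upper() returns str; str.find() returns int

str, int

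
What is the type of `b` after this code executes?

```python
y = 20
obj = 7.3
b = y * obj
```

int * float returns float (20 * 7.3 = 146.0)

float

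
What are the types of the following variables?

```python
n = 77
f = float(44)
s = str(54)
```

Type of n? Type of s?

n is int; s is str

int, str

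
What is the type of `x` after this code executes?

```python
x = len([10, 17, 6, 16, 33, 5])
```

len() always returns int

int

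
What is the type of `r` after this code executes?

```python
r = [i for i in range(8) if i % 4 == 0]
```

A list comprehension [...] produces a list

list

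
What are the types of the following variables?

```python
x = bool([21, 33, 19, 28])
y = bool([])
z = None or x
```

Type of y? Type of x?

bool() returns bool; bool() returns bool

bool, bool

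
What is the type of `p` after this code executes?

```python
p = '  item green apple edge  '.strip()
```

str.strip() returns str

str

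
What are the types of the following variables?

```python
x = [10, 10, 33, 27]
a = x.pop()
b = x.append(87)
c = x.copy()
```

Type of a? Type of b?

list.pop() returns the element (int); list.append() returns None

int, NoneType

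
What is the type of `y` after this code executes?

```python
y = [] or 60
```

'or' returns first truthy value (60, which is int)

int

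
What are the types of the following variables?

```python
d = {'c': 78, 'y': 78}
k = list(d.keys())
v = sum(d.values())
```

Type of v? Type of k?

sum of int values returns int; list(...) returns list

int, list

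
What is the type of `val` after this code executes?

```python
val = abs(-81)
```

abs() of int returns int

int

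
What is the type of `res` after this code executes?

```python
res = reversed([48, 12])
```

reversed() on a list returns a list_reverseiterator

list_reverseiterator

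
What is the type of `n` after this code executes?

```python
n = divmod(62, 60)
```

divmod() returns a tuple (quotient, remainder)

tuple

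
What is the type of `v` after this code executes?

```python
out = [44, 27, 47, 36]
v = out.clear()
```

list.clear() returns None

NoneType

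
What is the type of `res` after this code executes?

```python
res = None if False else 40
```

Ternary: condition is False, else branch (40) taken → int

int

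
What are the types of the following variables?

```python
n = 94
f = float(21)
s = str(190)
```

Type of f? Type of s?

f is float; s is str

float, str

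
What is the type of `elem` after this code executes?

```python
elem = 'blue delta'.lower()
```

str.lower() returns str

str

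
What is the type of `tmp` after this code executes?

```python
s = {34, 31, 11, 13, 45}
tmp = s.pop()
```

Popping from a set of ints returns int

int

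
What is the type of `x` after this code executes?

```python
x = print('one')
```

print() returns None

NoneType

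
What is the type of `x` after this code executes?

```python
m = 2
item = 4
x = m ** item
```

int ** positive int returns int (2 ** 4 = 16)

int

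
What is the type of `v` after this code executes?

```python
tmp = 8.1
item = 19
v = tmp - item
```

float - int returns float (8.1 - 19 = -10.9)

float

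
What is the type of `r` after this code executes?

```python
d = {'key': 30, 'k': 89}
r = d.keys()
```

.keys() returns a dict_keys view object

dict_keys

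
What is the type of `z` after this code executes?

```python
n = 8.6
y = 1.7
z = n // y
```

float // float returns float (floor division preserves float type)

float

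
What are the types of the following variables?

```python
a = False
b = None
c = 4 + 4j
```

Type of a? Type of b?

a is bool; b is NoneType

bool, NoneType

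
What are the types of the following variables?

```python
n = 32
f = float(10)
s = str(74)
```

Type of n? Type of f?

n is int; f is float

int, float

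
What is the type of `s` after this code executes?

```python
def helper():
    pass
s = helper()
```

A function with no return statement returns None

NoneType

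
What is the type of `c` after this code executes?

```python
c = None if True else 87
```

Ternary: condition is True, if branch (None) taken → NoneType

NoneType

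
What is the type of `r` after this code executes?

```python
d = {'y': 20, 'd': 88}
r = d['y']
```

Accessing dict[str, int] with key 'y' returns int value 20

int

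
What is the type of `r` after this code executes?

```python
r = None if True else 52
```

Ternary: condition is True, if branch (None) taken → NoneType

NoneType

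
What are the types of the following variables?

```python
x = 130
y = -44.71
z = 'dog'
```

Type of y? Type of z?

y is float; z is str

float, str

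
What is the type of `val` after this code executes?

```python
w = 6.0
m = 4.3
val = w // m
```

float // float returns float (floor division preserves float type)

float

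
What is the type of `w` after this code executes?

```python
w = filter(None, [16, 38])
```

filter() returns a filter iterator object

filter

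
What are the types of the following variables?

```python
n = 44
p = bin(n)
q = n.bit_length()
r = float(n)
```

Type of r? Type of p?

float() returns float; bin() returns str

float, str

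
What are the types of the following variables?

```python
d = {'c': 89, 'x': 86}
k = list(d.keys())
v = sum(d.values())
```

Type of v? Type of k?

sum of int values returns int; list(...) returns list

int, list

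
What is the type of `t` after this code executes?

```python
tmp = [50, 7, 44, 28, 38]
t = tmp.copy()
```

list.copy() returns list

list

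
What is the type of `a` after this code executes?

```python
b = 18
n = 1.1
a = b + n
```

int + float returns float (18 + 1.1 = 19.1)

float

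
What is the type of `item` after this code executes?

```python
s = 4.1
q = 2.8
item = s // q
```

float // float returns float (floor division preserves float type)

float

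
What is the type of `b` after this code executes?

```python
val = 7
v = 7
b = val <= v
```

Comparison operators return bool

bool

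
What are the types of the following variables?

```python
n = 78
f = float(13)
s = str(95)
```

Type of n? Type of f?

n is int; f is float

int, float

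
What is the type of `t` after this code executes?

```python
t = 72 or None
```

'or' returns first truthy value (72, int)

int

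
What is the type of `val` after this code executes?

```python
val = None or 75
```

'or' with None returns the other value (75, int)

int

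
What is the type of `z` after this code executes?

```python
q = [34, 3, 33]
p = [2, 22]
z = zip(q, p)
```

zip() returns a zip iterator object

zip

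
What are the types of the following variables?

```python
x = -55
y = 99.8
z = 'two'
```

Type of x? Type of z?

x is int; z is str

int, str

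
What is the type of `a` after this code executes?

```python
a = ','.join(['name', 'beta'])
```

str.join() returns str

str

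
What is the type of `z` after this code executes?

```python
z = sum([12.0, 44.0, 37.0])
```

sum() of floats returns float

float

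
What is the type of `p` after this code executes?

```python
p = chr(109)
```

chr() returns str (single character)

str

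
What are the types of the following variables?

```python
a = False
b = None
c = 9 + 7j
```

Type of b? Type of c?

b is NoneType; c is complex

NoneType, complex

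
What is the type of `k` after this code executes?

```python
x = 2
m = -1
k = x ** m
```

int ** negative int returns float

float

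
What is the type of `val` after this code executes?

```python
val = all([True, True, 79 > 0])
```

all() returns bool

bool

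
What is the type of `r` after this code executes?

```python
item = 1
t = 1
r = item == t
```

Equality comparison returns bool

bool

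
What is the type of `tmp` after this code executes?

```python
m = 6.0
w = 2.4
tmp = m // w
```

float // float returns float (floor division preserves float type)

float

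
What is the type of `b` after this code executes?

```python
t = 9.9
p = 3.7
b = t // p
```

float // float returns float (floor division preserves float type)

float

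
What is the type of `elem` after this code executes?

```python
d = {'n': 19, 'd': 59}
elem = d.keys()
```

.keys() returns a dict_keys view object

dict_keys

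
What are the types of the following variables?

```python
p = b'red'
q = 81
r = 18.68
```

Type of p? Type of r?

p is bytes; r is float

bytes, float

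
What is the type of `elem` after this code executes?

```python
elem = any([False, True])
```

any() returns bool

bool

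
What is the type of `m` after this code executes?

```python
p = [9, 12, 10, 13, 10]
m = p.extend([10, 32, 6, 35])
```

list.extend() returns None

NoneType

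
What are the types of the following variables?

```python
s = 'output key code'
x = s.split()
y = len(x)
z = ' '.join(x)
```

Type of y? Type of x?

len() returns int; str.split() returns list

int, list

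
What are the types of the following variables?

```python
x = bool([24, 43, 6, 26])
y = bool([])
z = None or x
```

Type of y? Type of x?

bool() returns bool; bool() returns bool

bool, bool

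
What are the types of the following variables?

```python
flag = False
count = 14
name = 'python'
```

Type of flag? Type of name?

flag is bool; name is str

bool, str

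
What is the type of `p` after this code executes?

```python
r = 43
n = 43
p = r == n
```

Equality comparison returns bool

bool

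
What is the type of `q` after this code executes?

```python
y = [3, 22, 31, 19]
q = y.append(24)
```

list.append() returns None (mutates in place)

NoneType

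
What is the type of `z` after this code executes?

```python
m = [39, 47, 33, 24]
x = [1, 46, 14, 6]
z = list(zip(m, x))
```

list(zip(...)) returns a list of tuples

list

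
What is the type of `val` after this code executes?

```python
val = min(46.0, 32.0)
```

min() of floats returns float

float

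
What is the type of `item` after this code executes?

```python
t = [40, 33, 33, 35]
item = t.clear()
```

list.clear() returns None

NoneType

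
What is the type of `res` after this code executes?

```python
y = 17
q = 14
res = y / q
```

int / int always returns float in Python 3 (17 / 14 = 1.21429)

float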